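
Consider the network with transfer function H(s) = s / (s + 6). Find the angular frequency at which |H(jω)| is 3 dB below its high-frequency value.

6 rad/s

For a single-pole high-pass, the −3 dB point is at the pole: ω = 6 rad/s.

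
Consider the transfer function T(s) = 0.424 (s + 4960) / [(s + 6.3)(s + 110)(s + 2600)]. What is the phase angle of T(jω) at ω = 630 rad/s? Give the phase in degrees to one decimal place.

∠(j630 + 4960) = arctan(630/4960) = 7.24°
∠(j630 + 6.3) = arctan(630/6.3) = 89.43°
∠(j630 + 110) = arctan(630/110) = 80.10°
∠(j630 + 2600) = arctan(630/2600) = 13.62°
∠T(j630) = 7.24° − (89.43° + 80.10° + 13.62°) = -175.90°

-175.9°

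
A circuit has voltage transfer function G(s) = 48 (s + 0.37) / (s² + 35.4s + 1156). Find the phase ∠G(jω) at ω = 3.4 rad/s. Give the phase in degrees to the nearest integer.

∠(j3.4 + 0.37) = arctan(3.4/0.37) = 83.79°
∠[(j3.4)² + 35.4(j3.4) + 1156] = ∠[1144.4 + j120.36] = 6.00°
∠G(j3.4) = 83.79° − 6.00° = 77.79°

78°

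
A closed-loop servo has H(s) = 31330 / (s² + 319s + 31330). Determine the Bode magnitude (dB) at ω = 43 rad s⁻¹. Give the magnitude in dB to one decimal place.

|(j43)² + 319(j43) + 31330| = |29481 + j13717| = 3.252e+04
|H(j43)| = 31330 / 3.252e+04 = 0.96353
20 log₁₀(0.96353) = -0.32 dB

-0.3 dB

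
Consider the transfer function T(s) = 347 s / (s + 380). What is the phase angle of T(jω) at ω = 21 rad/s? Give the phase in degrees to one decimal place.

∠(j21) = 90.00°
∠(j21 + 380) = arctan(21/380) = 3.16°
∠T(j21) = 90.00° − 3.16° = 86.84°

86.8°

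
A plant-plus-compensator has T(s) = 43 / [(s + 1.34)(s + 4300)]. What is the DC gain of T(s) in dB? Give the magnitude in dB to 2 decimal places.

-42.54 dB

T(0) = 43 / (1.34 × 4300) = 0.0074627
20 log₁₀(0.0074627) = -42.542 dB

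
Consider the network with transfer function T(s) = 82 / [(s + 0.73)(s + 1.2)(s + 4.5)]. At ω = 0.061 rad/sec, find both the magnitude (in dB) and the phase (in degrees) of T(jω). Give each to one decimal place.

|j0.061 + 0.73| = √(0.061² + 0.73²) = 0.7325
|j0.061 + 1.2| = √(0.061² + 1.2²) = 1.202
|j0.061 + 4.5| = √(0.061² + 4.5²) = 4.5
|T(j0.061)| = 82 / (0.7325 × 1.202 × 4.5) = 20.701
20 log₁₀(20.701) = 26.32 dB
∠(j0.061 + 0.73) = arctan(0.061/0.73) = 4.78°
∠(j0.061 + 1.2) = arctan(0.061/1.2) = 2.91°
∠(j0.061 + 4.5) = arctan(0.061/4.5) = 0.78°
∠T(j0.061) = − (4.78° + 2.91° + 0.78°) = -8.46°

|T| = 26.3 dB, ∠T = -8.5 deg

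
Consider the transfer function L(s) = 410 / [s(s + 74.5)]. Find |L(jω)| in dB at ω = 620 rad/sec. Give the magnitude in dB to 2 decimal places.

|j620 + 74.5| = √(620² + 74.5²) = 624.5
|j620| = 620
|L(j620)| = 410 / (624.5 × 620) = 0.001059
20 log₁₀(0.001059) = -59.502 dB

-59.50 dB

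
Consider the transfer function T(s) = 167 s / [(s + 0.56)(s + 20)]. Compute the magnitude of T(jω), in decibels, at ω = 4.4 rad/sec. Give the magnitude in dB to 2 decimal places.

|j4.4| = 4.4
|j4.4 + 0.56| = √(4.4² + 0.56²) = 4.435
|j4.4 + 20| = √(4.4² + 20²) = 20.48
|T(j4.4)| = 167 × 4.4 / (4.435 × 20.48) = 8.0897
20 log₁₀(8.0897) = 18.159 dB

18.16 dB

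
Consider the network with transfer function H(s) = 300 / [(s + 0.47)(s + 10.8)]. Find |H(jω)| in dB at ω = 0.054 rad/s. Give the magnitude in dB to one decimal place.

35.4 dB

|j0.054 + 0.47| = √(0.054² + 0.47²) = 0.4731
|j0.054 + 10.8| = √(0.054² + 10.8²) = 10.8
|H(j0.054)| = 300 / (0.4731 × 10.8) = 58.715
20 log₁₀(58.715) = 35.37 dB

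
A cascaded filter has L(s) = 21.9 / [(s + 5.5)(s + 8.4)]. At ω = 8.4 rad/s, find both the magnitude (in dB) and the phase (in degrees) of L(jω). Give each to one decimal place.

|L| = -14.7 dB, ∠L = -101.8°

|j8.4 + 5.5| = √(8.4² + 5.5²) = 10.04
|j8.4 + 8.4| = √(8.4² + 8.4²) = 11.88
|L(j8.4)| = 21.9 / (10.04 × 11.88) = 0.18361
20 log₁₀(0.18361) = -14.72 dB
∠(j8.4 + 5.5) = arctan(8.4/5.5) = 56.78°
∠(j8.4 + 8.4) = arctan(8.4/8.4) = 45.00°
∠L(j8.4) = − (56.78° + 45.00°) = -101.78°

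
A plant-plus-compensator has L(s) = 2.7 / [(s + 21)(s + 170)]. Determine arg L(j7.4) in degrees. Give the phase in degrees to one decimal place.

-21.9 deg

∠(j7.4 + 21) = arctan(7.4/21) = 19.41°
∠(j7.4 + 170) = arctan(7.4/170) = 2.49°
∠L(j7.4) = − (19.41° + 2.49°) = -21.90°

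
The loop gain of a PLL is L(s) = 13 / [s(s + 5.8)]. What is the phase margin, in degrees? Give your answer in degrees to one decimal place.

70.0°

Gain crossover: |L(jω)| = 1 at ω ≈ 2.11 rad/sec.
∠L(j2.11) = −90° − arctan(2.11/5.8) ≈ -109.96°
PM = 180° + (-109.96°) = 70.04°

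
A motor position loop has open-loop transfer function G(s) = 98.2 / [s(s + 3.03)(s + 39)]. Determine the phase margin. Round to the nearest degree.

Gain crossover: |G(jω)| = 1 at ω ≈ 0.803 rad/s.
∠G(j0.803) = −90° − arctan(0.803/3.03) − arctan(0.803/39) ≈ -106.02°
PM = 180° + (-106.02°) = 73.98°

74 deg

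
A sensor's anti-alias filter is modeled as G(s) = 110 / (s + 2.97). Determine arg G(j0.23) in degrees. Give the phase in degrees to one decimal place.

∠(j0.23 + 2.97) = arctan(0.23/2.97) = 4.43°
∠G(j0.23) = −4.43° = -4.43°

-4.4°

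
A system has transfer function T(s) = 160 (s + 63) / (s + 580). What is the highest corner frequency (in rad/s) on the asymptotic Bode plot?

Break frequencies occur at each pole and zero magnitude: 63 rad/s, 580 rad/s.
The highest is 580 rad/s.

580 rad/s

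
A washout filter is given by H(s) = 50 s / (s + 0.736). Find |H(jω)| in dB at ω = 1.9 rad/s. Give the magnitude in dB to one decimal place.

33.4 dB

|j1.9| = 1.9
|j1.9 + 0.736| = √(1.9² + 0.736²) = 2.038
|H(j1.9)| = 50 × 1.9 / 2.038 = 46.624
20 log₁₀(46.624) = 33.37 dB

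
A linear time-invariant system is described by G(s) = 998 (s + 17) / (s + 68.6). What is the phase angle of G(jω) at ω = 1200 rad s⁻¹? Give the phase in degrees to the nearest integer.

∠(j1200 + 17) = arctan(1200/17) = 89.19°
∠(j1200 + 68.6) = arctan(1200/68.6) = 86.73°
∠G(j1200) = 89.19° − 86.73° = 2.46°

2°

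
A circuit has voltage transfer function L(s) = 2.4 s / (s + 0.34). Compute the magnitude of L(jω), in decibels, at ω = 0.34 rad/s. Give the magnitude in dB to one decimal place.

|j0.34| = 0.34
|j0.34 + 0.34| = √(0.34² + 0.34²) = 0.4808
|L(j0.34)| = 2.4 × 0.34 / 0.4808 = 1.6971
20 log₁₀(1.6971) = 4.59 dB

4.6 dB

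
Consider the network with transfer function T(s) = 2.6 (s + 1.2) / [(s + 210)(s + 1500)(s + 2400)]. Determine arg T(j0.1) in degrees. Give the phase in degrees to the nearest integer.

∠(j0.1 + 1.2) = arctan(0.1/1.2) = 4.76°
∠(j0.1 + 210) = arctan(0.1/210) = 0.03°
∠(j0.1 + 1500) = arctan(0.1/1500) = 0.00°
∠(j0.1 + 2400) = arctan(0.1/2400) = 0.00°
∠T(j0.1) = 4.76° − (0.03° + 0.00° + 0.00°) = 4.73°

5°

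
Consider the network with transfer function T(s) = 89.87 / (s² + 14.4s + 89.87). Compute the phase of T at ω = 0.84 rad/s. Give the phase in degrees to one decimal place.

-7.7 deg

∠[(j0.84)² + 14.4(j0.84) + 89.87] = ∠[89.164 + j12.096] = 7.73°
∠T(j0.84) = −7.73° = -7.73°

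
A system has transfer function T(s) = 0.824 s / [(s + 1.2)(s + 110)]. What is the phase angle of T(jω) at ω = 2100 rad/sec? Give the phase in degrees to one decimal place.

-87.0°

∠(j2100) = 90.00°
∠(j2100 + 1.2) = arctan(2100/1.2) = 89.97°
∠(j2100 + 110) = arctan(2100/110) = 87.00°
∠T(j2100) = 90.00° − (89.97° + 87.00°) = -86.97°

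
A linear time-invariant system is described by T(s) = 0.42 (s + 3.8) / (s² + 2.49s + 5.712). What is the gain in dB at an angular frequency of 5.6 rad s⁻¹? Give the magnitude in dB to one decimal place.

-20.2 dB

|j5.6 + 3.8| = √(5.6² + 3.8²) = 6.768
|(j5.6)² + 2.49(j5.6) + 5.712| = |-25.648 + j13.944| = 29.19
|T(j5.6)| = 0.42 × 6.768 / 29.19 = 0.097364
20 log₁₀(0.097364) = -20.23 dB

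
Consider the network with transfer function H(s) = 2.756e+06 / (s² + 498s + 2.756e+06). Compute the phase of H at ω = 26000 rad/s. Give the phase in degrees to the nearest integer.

∠[(j26000)² + 498(j26000) + 2.756e+06] = ∠[-6.7324e+08 + j1.2948e+07] = 178.90°
∠H(j26000) = −178.90° = -178.90°

-179°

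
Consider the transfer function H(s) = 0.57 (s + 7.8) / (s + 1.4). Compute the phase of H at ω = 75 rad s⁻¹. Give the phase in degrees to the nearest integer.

-5°

∠(j75 + 7.8) = arctan(75/7.8) = 84.06°
∠(j75 + 1.4) = arctan(75/1.4) = 88.93°
∠H(j75) = 84.06° − 88.93° = -4.87°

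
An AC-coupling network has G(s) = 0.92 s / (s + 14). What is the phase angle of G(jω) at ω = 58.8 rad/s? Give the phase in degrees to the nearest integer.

∠(j58.8) = 90.00°
∠(j58.8 + 14) = arctan(58.8/14) = 76.61°
∠G(j58.8) = 90.00° − 76.61° = 13.39°

13 deg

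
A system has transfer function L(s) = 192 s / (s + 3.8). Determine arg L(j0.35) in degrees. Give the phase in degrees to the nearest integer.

85°

∠(j0.35) = 90.00°
∠(j0.35 + 3.8) = arctan(0.35/3.8) = 5.26°
∠L(j0.35) = 90.00° − 5.26° = 84.74°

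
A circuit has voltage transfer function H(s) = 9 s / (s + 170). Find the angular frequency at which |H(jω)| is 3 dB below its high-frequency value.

170 rad/s

For a single-pole high-pass, the −3 dB point is at the pole: ω = 170 rad/s.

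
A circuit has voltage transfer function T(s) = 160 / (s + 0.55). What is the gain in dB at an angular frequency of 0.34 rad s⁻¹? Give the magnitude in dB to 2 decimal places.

|j0.34 + 0.55| = √(0.34² + 0.55²) = 0.6466
|T(j0.34)| = 160 / 0.6466 = 247.45
20 log₁₀(247.45) = 47.870 dB

47.87 dB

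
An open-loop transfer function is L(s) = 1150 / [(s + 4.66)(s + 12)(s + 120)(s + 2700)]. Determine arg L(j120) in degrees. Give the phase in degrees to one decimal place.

-219.6°

∠(j120 + 4.66) = arctan(120/4.66) = 87.78°
∠(j120 + 12) = arctan(120/12) = 84.29°
∠(j120 + 120) = arctan(120/120) = 45.00°
∠(j120 + 2700) = arctan(120/2700) = 2.54°
∠L(j120) = − (87.78° + 84.29° + 45.00° + 2.54°) = -219.61°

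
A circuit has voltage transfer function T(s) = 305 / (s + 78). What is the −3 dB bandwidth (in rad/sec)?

For a single-pole low-pass, the −3 dB point is at the pole: ω = 78 rad/sec.

78 rad/sec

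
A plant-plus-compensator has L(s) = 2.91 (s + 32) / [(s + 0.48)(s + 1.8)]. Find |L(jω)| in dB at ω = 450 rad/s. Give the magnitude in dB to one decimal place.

-43.8 dB

|j450 + 32| = √(450² + 32²) = 451.1
|j450 + 0.48| = √(450² + 0.48²) = 450
|j450 + 1.8| = √(450² + 1.8²) = 450
|L(j450)| = 2.91 × 451.1 / (450 × 450) = 0.0064829
20 log₁₀(0.0064829) = -43.76 dB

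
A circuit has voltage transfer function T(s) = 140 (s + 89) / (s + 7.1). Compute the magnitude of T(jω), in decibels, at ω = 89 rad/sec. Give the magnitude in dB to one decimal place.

|j89 + 89| = √(89² + 89²) = 125.9
|j89 + 7.1| = √(89² + 7.1²) = 89.28
|T(j89)| = 140 × 125.9 / 89.28 = 197.36
20 log₁₀(197.36) = 45.91 dB

45.9 dB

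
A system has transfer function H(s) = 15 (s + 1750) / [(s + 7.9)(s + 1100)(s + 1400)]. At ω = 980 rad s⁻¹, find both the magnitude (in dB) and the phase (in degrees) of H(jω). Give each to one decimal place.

|j980 + 1750| = √(980² + 1750²) = 2006
|j980 + 7.9| = √(980² + 7.9²) = 980
|j980 + 1100| = √(980² + 1100²) = 1473
|j980 + 1400| = √(980² + 1400²) = 1709
|H(j980)| = 15 × 2006 / (980 × 1473 × 1709) = 1.2194e-05
20 log₁₀(1.2194e-05) = -98.28 dB
∠(j980 + 1750) = arctan(980/1750) = 29.25°
∠(j980 + 7.9) = arctan(980/7.9) = 89.54°
∠(j980 + 1100) = arctan(980/1100) = 41.70°
∠(j980 + 1400) = arctan(980/1400) = 34.99°
∠H(j980) = 29.25° − (89.54° + 41.70° + 34.99°) = -136.98°

|H| = -98.3 dB, ∠H = -137.0°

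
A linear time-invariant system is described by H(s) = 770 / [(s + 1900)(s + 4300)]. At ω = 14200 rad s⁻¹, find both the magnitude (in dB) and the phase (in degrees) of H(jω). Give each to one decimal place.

|j14200 + 1900| = √(14200² + 1900²) = 1.433e+04
|j14200 + 4300| = √(14200² + 4300²) = 1.484e+04
|H(j14200)| = 770 / (1.433e+04 × 1.484e+04) = 3.6225e-06
20 log₁₀(3.6225e-06) = -108.82 dB
∠(j14200 + 1900) = arctan(14200/1900) = 82.38°
∠(j14200 + 4300) = arctan(14200/4300) = 73.15°
∠H(j14200) = − (82.38° + 73.15°) = -155.53°

|H| = -108.8 dB, ∠H = -155.5°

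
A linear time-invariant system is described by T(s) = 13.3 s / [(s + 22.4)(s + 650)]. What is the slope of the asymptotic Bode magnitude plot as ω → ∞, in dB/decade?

-20 dB/decade

With 1 zero and 2 poles, the high-frequency asymptotic slope is 20 × (1 − 2) = -20 dB/decade.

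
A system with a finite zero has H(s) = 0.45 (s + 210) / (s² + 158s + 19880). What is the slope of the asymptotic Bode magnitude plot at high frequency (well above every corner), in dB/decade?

With 1 zero and 2 poles, the high-frequency asymptotic slope is 20 × (1 − 2) = -20 dB/decade.

-20 dB/decade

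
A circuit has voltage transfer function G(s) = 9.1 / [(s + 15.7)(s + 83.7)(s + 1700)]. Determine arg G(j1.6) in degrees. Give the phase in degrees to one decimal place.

-7.0°

∠(j1.6 + 15.7) = arctan(1.6/15.7) = 5.82°
∠(j1.6 + 83.7) = arctan(1.6/83.7) = 1.10°
∠(j1.6 + 1700) = arctan(1.6/1700) = 0.05°
∠G(j1.6) = − (5.82° + 1.10° + 0.05°) = -6.97°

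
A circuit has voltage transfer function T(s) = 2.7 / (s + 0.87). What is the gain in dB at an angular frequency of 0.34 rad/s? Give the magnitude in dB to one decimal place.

9.2 dB

|j0.34 + 0.87| = √(0.34² + 0.87²) = 0.9341
|T(j0.34)| = 2.7 / 0.9341 = 2.8906
20 log₁₀(2.8906) = 9.22 dB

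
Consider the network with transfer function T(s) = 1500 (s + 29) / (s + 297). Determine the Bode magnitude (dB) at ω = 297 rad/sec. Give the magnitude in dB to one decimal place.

60.6 dB

|j297 + 29| = √(297² + 29²) = 298.4
|j297 + 297| = √(297² + 297²) = 420
|T(j297)| = 1500 × 298.4 / 420 = 1065.7
20 log₁₀(1065.7) = 60.55 dB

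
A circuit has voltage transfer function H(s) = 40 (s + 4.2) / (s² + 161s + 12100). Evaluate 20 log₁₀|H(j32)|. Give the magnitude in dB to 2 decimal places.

|j32 + 4.2| = √(32² + 4.2²) = 32.27
|(j32)² + 161(j32) + 12100| = |11076 + j5152| = 1.222e+04
|H(j32)| = 40 × 32.27 / 1.222e+04 = 0.10568
20 log₁₀(0.10568) = -19.520 dB

-19.52 dB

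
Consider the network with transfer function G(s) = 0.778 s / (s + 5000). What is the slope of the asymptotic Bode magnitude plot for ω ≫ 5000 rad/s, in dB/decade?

With 1 zero and 1 pole, the high-frequency asymptotic slope is 20 × (1 − 1) = 0 dB/decade.

0 dB/decade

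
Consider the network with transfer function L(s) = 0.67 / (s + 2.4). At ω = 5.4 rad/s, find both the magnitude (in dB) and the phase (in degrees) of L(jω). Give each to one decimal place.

|L| = -18.9 dB, ∠L = -66.0 deg

|j5.4 + 2.4| = √(5.4² + 2.4²) = 5.909
|L(j5.4)| = 0.67 / 5.909 = 0.11338
20 log₁₀(0.11338) = -18.91 dB
∠(j5.4 + 2.4) = arctan(5.4/2.4) = 66.04°
∠L(j5.4) = −66.04° = -66.04°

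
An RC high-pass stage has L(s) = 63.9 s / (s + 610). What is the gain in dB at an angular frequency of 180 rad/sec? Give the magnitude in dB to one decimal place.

|j180| = 180
|j180 + 610| = √(180² + 610²) = 636
|L(j180)| = 63.9 × 180 / 636 = 18.085
20 log₁₀(18.085) = 25.15 dB

25.1 dB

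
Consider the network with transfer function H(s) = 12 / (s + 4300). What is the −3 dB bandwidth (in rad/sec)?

4300 rad/sec

For a single-pole low-pass, the −3 dB point is at the pole: ω = 4300 rad/sec.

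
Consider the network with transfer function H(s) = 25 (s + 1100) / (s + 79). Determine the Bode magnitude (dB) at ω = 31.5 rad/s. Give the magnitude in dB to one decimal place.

50.2 dB

|j31.5 + 1100| = √(31.5² + 1100²) = 1100
|j31.5 + 79| = √(31.5² + 79²) = 85.05
|H(j31.5)| = 25 × 1100 / 85.05 = 323.48
20 log₁₀(323.48) = 50.20 dB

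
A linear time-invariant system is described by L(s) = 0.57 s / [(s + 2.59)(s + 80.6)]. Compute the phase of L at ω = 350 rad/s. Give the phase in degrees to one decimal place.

∠(j350) = 90.00°
∠(j350 + 2.59) = arctan(350/2.59) = 89.58°
∠(j350 + 80.6) = arctan(350/80.6) = 77.03°
∠L(j350) = 90.00° − (89.58° + 77.03°) = -76.61°

-76.6°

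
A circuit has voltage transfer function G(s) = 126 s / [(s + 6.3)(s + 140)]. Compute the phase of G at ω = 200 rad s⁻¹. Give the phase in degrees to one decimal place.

-53.2 deg

∠(j200) = 90.00°
∠(j200 + 6.3) = arctan(200/6.3) = 88.20°
∠(j200 + 140) = arctan(200/140) = 55.01°
∠G(j200) = 90.00° − (88.20° + 55.01°) = -53.20°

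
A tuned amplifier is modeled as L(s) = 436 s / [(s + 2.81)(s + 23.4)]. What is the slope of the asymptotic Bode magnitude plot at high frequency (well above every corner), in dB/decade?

With 1 zero and 2 poles, the high-frequency asymptotic slope is 20 × (1 − 2) = -20 dB/decade.

-20 dB/decade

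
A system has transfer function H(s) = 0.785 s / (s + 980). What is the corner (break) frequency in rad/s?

The single real pole at s = −980 gives a corner at ω = 980 rad/s.

980 rad/s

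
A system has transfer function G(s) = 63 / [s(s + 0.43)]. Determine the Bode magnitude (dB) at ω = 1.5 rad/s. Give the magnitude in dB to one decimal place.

|j1.5 + 0.43| = √(1.5² + 0.43²) = 1.56
|j1.5| = 1.5
|G(j1.5)| = 63 / (1.56 × 1.5) = 26.916
20 log₁₀(26.916) = 28.60 dB

28.6 dB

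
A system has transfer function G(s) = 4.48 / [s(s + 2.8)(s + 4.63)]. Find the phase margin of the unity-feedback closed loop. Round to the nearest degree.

Gain crossover: |G(jω)| = 1 at ω ≈ 0.342 rad/s.
∠G(j0.342) = −90° − arctan(0.342/2.8) − arctan(0.342/4.63) ≈ -101.19°
PM = 180° + (-101.19°) = 78.81°

79°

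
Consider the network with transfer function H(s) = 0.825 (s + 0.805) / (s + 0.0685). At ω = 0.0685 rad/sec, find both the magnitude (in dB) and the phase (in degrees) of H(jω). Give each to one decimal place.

|j0.0685 + 0.805| = √(0.0685² + 0.805²) = 0.8079
|j0.0685 + 0.0685| = √(0.0685² + 0.0685²) = 0.09687
|H(j0.0685)| = 0.825 × 0.8079 / 0.09687 = 6.8804
20 log₁₀(6.8804) = 16.75 dB
∠(j0.0685 + 0.805) = arctan(0.0685/0.805) = 4.86°
∠(j0.0685 + 0.0685) = arctan(0.0685/0.0685) = 45.00°
∠H(j0.0685) = 4.86° − 45.00° = -40.14°

|H| = 16.8 dB, ∠H = -40.1°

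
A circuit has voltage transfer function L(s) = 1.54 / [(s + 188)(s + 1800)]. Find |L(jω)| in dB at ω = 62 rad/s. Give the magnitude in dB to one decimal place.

|j62 + 188| = √(62² + 188²) = 198
|j62 + 1800| = √(62² + 1800²) = 1801
|L(j62)| = 1.54 / (198 × 1801) = 4.3193e-06
20 log₁₀(4.3193e-06) = -107.29 dB

-107.3 dB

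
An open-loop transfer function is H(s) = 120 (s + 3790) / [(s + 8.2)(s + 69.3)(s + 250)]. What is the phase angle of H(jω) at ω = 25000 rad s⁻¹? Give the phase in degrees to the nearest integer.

∠(j25000 + 3790) = arctan(25000/3790) = 81.38°
∠(j25000 + 8.2) = arctan(25000/8.2) = 89.98°
∠(j25000 + 69.3) = arctan(25000/69.3) = 89.84°
∠(j25000 + 250) = arctan(25000/250) = 89.43°
∠H(j25000) = 81.38° − (89.98° + 89.84° + 89.43°) = -187.87°

-188 deg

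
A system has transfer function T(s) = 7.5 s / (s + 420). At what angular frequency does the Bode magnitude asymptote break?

The single real pole at s = −420 gives a corner at ω = 420 rad/s.

420 rad/s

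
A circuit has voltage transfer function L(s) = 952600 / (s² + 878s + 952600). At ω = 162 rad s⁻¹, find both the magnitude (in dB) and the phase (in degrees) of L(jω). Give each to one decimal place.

|L| = 0.1 dB, ∠L = -8.7°

|(j162)² + 878(j162) + 952600| = |9.2636e+05 + j1.4224e+05| = 9.372e+05
|L(j162)| = 952600 / 9.372e+05 = 1.0164
20 log₁₀(1.0164) = 0.14 dB
∠[(j162)² + 878(j162) + 952600] = ∠[9.2636e+05 + j1.4224e+05] = 8.73°
∠L(j162) = −8.73° = -8.73°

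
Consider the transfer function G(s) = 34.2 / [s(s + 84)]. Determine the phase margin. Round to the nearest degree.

Gain crossover: |G(jω)| = 1 at ω ≈ 0.407 rad/sec.
∠G(j0.407) = −90° − arctan(0.407/84) ≈ -90.28°
PM = 180° + (-90.28°) = 89.72°

90 deg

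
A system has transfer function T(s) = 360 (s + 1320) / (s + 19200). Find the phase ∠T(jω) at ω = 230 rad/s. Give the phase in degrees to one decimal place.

∠(j230 + 1320) = arctan(230/1320) = 9.88°
∠(j230 + 19200) = arctan(230/19200) = 0.69°
∠T(j230) = 9.88° − 0.69° = 9.20°

9.2 deg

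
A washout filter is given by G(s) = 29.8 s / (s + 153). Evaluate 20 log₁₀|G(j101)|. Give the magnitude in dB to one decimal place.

|j101| = 101
|j101 + 153| = √(101² + 153²) = 183.3
|G(j101)| = 29.8 × 101 / 183.3 = 16.417
20 log₁₀(16.417) = 24.31 dB

24.3 dB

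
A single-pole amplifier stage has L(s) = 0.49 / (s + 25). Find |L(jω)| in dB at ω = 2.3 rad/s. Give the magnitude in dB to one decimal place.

|j2.3 + 25| = √(2.3² + 25²) = 25.11
|L(j2.3)| = 0.49 / 25.11 = 0.019518
20 log₁₀(0.019518) = -34.19 dB

-34.2 dB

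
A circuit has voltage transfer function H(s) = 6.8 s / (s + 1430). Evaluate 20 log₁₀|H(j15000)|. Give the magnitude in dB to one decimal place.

16.6 dB

|j15000| = 1.5e+04
|j15000 + 1430| = √(15000² + 1430²) = 1.507e+04
|H(j15000)| = 6.8 × 1.5e+04 / 1.507e+04 = 6.7693
20 log₁₀(6.7693) = 16.61 dB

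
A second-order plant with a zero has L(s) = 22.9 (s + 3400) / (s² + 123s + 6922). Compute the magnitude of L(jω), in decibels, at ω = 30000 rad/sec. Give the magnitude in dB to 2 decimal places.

|j30000 + 3400| = √(30000² + 3400²) = 3.019e+04
|(j30000)² + 123(j30000) + 6922| = |-8.9999e+08 + j3.69e+06| = 9e+08
|L(j30000)| = 22.9 × 3.019e+04 / 9e+08 = 0.00076822
20 log₁₀(0.00076822) = -62.290 dB

-62.29 dB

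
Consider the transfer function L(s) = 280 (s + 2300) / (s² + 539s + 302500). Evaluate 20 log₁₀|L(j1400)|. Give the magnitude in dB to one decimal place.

|j1400 + 2300| = √(1400² + 2300²) = 2693
|(j1400)² + 539(j1400) + 302500| = |-1.6575e+06 + j7.546e+05| = 1.821e+06
|L(j1400)| = 280 × 2693 / 1.821e+06 = 0.41397
20 log₁₀(0.41397) = -7.66 dB

-7.7 dB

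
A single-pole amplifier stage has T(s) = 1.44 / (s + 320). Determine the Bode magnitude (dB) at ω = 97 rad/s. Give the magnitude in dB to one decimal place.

|j97 + 320| = √(97² + 320²) = 334.4
|T(j97)| = 1.44 / 334.4 = 0.0043065
20 log₁₀(0.0043065) = -47.32 dB

-47.3 dB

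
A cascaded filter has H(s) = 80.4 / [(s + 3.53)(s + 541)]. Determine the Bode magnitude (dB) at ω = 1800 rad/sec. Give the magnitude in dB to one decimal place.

|j1800 + 3.53| = √(1800² + 3.53²) = 1800
|j1800 + 541| = √(1800² + 541²) = 1880
|H(j1800)| = 80.4 / (1800 × 1880) = 2.3765e-05
20 log₁₀(2.3765e-05) = -92.48 dB

-92.5 dB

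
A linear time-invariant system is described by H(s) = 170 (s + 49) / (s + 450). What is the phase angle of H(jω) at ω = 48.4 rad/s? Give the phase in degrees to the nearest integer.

39°

∠(j48.4 + 49) = arctan(48.4/49) = 44.65°
∠(j48.4 + 450) = arctan(48.4/450) = 6.14°
∠H(j48.4) = 44.65° − 6.14° = 38.51°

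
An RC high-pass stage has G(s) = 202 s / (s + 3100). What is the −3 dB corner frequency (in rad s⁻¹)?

3100 rad s⁻¹

For a single-pole high-pass, the −3 dB point is at the pole: ω = 3100 rad s⁻¹.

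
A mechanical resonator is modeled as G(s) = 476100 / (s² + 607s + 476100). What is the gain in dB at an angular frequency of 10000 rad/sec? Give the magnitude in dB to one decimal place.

|(j10000)² + 607(j10000) + 476100| = |-9.9524e+07 + j6.07e+06| = 9.971e+07
|G(j10000)| = 476100 / 9.971e+07 = 0.0047749
20 log₁₀(0.0047749) = -46.42 dB

-46.4 dB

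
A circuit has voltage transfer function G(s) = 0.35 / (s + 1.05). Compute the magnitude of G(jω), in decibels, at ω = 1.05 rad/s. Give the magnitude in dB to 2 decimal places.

|j1.05 + 1.05| = √(1.05² + 1.05²) = 1.485
|G(j1.05)| = 0.35 / 1.485 = 0.2357
20 log₁₀(0.2357) = -12.553 dB

-12.55 dB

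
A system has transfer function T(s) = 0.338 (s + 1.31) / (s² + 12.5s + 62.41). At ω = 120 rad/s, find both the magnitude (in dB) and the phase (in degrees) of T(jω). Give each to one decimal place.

|T| = -51.0 dB, ∠T = -84.7°

|j120 + 1.31| = √(120² + 1.31²) = 120
|(j120)² + 12.5(j120) + 62.41| = |-14338 + j1500| = 1.442e+04
|T(j120)| = 0.338 × 120 / 1.442e+04 = 0.0028137
20 log₁₀(0.0028137) = -51.01 dB
∠(j120 + 1.31) = arctan(120/1.31) = 89.37°
∠[(j120)² + 12.5(j120) + 62.41] = ∠[-14338 + j1500] = 174.03°
∠T(j120) = 89.37° − 174.03° = -84.65°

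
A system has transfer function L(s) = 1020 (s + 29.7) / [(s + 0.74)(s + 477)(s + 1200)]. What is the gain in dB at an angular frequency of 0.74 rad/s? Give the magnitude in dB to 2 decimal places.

|j0.74 + 29.7| = √(0.74² + 29.7²) = 29.71
|j0.74 + 0.74| = √(0.74² + 0.74²) = 1.047
|j0.74 + 477| = √(0.74² + 477²) = 477
|j0.74 + 1200| = √(0.74² + 1200²) = 1200
|L(j0.74)| = 1020 × 29.71 / (1.047 × 477 × 1200) = 0.050588
20 log₁₀(0.050588) = -25.919 dB

-25.92 dB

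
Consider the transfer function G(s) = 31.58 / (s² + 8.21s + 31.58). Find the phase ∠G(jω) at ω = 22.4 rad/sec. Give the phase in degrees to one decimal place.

∠[(j22.4)² + 8.21(j22.4) + 31.58] = ∠[-470.18 + j183.9] = 158.64°
∠G(j22.4) = −158.64° = -158.64°

-158.6°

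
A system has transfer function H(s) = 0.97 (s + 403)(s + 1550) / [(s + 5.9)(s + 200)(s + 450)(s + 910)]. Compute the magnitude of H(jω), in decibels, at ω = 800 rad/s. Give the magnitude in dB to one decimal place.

|j800 + 403| = √(800² + 403²) = 895.8
|j800 + 1550| = √(800² + 1550²) = 1744
|j800 + 5.9| = √(800² + 5.9²) = 800
|j800 + 200| = √(800² + 200²) = 824.6
|j800 + 450| = √(800² + 450²) = 917.9
|j800 + 910| = √(800² + 910²) = 1212
|H(j800)| = 0.97 × 895.8 × 1744 / (800 × 824.6 × 917.9 × 1212) = 2.0657e-06
20 log₁₀(2.0657e-06) = -113.70 dB

-113.7 dB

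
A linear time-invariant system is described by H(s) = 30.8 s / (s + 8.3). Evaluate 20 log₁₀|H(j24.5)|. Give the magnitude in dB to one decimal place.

|j24.5| = 24.5
|j24.5 + 8.3| = √(24.5² + 8.3²) = 25.87
|H(j24.5)| = 30.8 × 24.5 / 25.87 = 29.171
20 log₁₀(29.171) = 29.30 dB

29.3 dB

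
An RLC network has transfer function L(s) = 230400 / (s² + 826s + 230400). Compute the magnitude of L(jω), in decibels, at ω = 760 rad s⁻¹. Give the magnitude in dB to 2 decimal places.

-9.87 dB

|(j760)² + 826(j760) + 230400| = |-3.472e+05 + j6.2776e+05| = 7.174e+05
|L(j760)| = 230400 / 7.174e+05 = 0.32117
20 log₁₀(0.32117) = -9.865 dB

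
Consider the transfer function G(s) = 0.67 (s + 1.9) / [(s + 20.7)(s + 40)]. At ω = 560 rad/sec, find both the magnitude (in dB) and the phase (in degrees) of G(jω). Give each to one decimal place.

|j560 + 1.9| = √(560² + 1.9²) = 560
|j560 + 20.7| = √(560² + 20.7²) = 560.4
|j560 + 40| = √(560² + 40²) = 561.4
|G(j560)| = 0.67 × 560 / (560.4 × 561.4) = 0.0011926
20 log₁₀(0.0011926) = -58.47 dB
∠(j560 + 1.9) = arctan(560/1.9) = 89.81°
∠(j560 + 20.7) = arctan(560/20.7) = 87.88°
∠(j560 + 40) = arctan(560/40) = 85.91°
∠G(j560) = 89.81° − (87.88° + 85.91°) = -83.99°

|G| = -58.5 dB, ∠G = -84.0°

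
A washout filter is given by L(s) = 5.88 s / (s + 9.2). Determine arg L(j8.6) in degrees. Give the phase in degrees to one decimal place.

46.9°

∠(j8.6) = 90.00°
∠(j8.6 + 9.2) = arctan(8.6/9.2) = 43.07°
∠L(j8.6) = 90.00° − 43.07° = 46.93°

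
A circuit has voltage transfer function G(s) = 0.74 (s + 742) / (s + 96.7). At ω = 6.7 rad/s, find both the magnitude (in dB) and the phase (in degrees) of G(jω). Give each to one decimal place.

|G| = 15.1 dB, ∠G = -3.4 deg

|j6.7 + 742| = √(6.7² + 742²) = 742
|j6.7 + 96.7| = √(6.7² + 96.7²) = 96.93
|G(j6.7)| = 0.74 × 742 / 96.93 = 5.6648
20 log₁₀(5.6648) = 15.06 dB
∠(j6.7 + 742) = arctan(6.7/742) = 0.52°
∠(j6.7 + 96.7) = arctan(6.7/96.7) = 3.96°
∠G(j6.7) = 0.52° − 3.96° = -3.45°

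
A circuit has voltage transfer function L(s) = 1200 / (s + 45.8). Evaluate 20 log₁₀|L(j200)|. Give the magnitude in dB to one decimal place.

15.3 dB

|j200 + 45.8| = √(200² + 45.8²) = 205.2
|L(j200)| = 1200 / 205.2 = 5.8486
20 log₁₀(5.8486) = 15.34 dB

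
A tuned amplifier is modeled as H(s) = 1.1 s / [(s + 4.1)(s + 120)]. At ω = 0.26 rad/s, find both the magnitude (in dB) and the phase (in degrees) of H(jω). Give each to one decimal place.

|j0.26| = 0.26
|j0.26 + 4.1| = √(0.26² + 4.1²) = 4.108
|j0.26 + 120| = √(0.26² + 120²) = 120
|H(j0.26)| = 1.1 × 0.26 / (4.108 × 120) = 0.00058013
20 log₁₀(0.00058013) = -64.73 dB
∠(j0.26) = 90.00°
∠(j0.26 + 4.1) = arctan(0.26/4.1) = 3.63°
∠(j0.26 + 120) = arctan(0.26/120) = 0.12°
∠H(j0.26) = 90.00° − (3.63° + 0.12°) = 86.25°

|H| = -64.7 dB, ∠H = 86.2 deg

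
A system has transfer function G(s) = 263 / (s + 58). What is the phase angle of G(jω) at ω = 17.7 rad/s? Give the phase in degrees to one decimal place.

-17.0°

∠(j17.7 + 58) = arctan(17.7/58) = 16.97°
∠G(j17.7) = −16.97° = -16.97°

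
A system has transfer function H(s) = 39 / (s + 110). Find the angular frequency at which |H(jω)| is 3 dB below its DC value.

110 rad s⁻¹

For a single-pole low-pass, the −3 dB point is at the pole: ω = 110 rad s⁻¹.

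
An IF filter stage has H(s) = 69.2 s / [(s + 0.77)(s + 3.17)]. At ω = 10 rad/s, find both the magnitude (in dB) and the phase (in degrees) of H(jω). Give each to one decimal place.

|H| = 16.4 dB, ∠H = -68.0°

|j10| = 10
|j10 + 0.77| = √(10² + 0.77²) = 10.03
|j10 + 3.17| = √(10² + 3.17²) = 10.49
|H(j10)| = 69.2 × 10 / (10.03 × 10.49) = 6.577
20 log₁₀(6.577) = 16.36 dB
∠(j10) = 90.00°
∠(j10 + 0.77) = arctan(10/0.77) = 85.60°
∠(j10 + 3.17) = arctan(10/3.17) = 72.41°
∠H(j10) = 90.00° − (85.60° + 72.41°) = -68.01°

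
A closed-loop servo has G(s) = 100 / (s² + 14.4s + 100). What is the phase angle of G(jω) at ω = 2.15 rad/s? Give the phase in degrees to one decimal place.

∠[(j2.15)² + 14.4(j2.15) + 100] = ∠[95.377 + j30.96] = 17.98°
∠G(j2.15) = −17.98° = -17.98°

-18.0°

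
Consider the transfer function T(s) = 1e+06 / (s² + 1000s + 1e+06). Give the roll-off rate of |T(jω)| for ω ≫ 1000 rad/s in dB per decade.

With 0 zeros and 2 poles, the high-frequency asymptotic slope is 20 × (0 − 2) = -40 dB/decade.

-40 dB/decade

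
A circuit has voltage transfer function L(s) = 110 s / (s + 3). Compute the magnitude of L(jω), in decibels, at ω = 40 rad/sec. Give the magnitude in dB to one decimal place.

|j40| = 40
|j40 + 3| = √(40² + 3²) = 40.11
|L(j40)| = 110 × 40 / 40.11 = 109.69
20 log₁₀(109.69) = 40.80 dB

40.8 dB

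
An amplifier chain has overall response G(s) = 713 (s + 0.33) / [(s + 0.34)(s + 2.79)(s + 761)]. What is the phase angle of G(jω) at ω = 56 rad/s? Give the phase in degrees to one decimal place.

∠(j56 + 0.33) = arctan(56/0.33) = 89.66°
∠(j56 + 0.34) = arctan(56/0.34) = 89.65°
∠(j56 + 2.79) = arctan(56/2.79) = 87.15°
∠(j56 + 761) = arctan(56/761) = 4.21°
∠G(j56) = 89.66° − (89.65° + 87.15° + 4.21°) = -91.35°

-91.3°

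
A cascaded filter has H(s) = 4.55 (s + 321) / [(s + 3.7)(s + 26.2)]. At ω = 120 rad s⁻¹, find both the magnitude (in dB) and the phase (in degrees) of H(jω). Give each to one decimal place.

|H| = -19.5 dB, ∠H = -145.4°

|j120 + 321| = √(120² + 321²) = 342.7
|j120 + 3.7| = √(120² + 3.7²) = 120.1
|j120 + 26.2| = √(120² + 26.2²) = 122.8
|H(j120)| = 4.55 × 342.7 / (120.1 × 122.8) = 0.10574
20 log₁₀(0.10574) = -19.52 dB
∠(j120 + 321) = arctan(120/321) = 20.50°
∠(j120 + 3.7) = arctan(120/3.7) = 88.23°
∠(j120 + 26.2) = arctan(120/26.2) = 77.68°
∠H(j120) = 20.50° − (88.23° + 77.68°) = -145.42°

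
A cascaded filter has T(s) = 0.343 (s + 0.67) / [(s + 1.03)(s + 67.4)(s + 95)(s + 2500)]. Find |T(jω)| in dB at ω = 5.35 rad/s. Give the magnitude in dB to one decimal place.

-153.5 dB

|j5.35 + 0.67| = √(5.35² + 0.67²) = 5.392
|j5.35 + 1.03| = √(5.35² + 1.03²) = 5.448
|j5.35 + 67.4| = √(5.35² + 67.4²) = 67.61
|j5.35 + 95| = √(5.35² + 95²) = 95.15
|j5.35 + 2500| = √(5.35² + 2500²) = 2500
|T(j5.35)| = 0.343 × 5.392 / (5.448 × 67.61 × 95.15 × 2500) = 2.1105e-08
20 log₁₀(2.1105e-08) = -153.51 dB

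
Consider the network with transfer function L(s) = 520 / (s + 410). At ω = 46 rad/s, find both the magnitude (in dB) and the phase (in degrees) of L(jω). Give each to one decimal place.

|L| = 2.0 dB, ∠L = -6.4 deg

|j46 + 410| = √(46² + 410²) = 412.6
|L(j46)| = 520 / 412.6 = 1.2604
20 log₁₀(1.2604) = 2.01 dB
∠(j46 + 410) = arctan(46/410) = 6.40°
∠L(j46) = −6.40° = -6.40°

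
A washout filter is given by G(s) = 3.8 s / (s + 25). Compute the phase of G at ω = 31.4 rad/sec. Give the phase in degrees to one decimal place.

∠(j31.4) = 90.00°
∠(j31.4 + 25) = arctan(31.4/25) = 51.47°
∠G(j31.4) = 90.00° − 51.47° = 38.53°

38.5°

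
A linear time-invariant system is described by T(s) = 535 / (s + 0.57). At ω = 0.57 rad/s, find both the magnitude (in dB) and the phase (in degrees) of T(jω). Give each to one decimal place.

|j0.57 + 0.57| = √(0.57² + 0.57²) = 0.8061
|T(j0.57)| = 535 / 0.8061 = 663.69
20 log₁₀(663.69) = 56.44 dB
∠(j0.57 + 0.57) = arctan(0.57/0.57) = 45.00°
∠T(j0.57) = −45.00° = -45.00°

|T| = 56.4 dB, ∠T = -45.0°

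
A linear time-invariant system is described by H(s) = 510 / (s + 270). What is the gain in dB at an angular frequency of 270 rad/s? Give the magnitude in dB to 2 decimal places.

|j270 + 270| = √(270² + 270²) = 381.8
|H(j270)| = 510 / 381.8 = 1.3356
20 log₁₀(1.3356) = 2.514 dB

2.51 dB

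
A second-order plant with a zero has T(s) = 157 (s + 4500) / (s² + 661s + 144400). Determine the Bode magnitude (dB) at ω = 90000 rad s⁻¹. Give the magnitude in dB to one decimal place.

|j90000 + 4500| = √(90000² + 4500²) = 9.011e+04
|(j90000)² + 661(j90000) + 144400| = |-8.0999e+09 + j5.949e+07| = 8.1e+09
|T(j90000)| = 157 × 9.011e+04 / 8.1e+09 = 0.0017466
20 log₁₀(0.0017466) = -55.16 dB

-55.2 dB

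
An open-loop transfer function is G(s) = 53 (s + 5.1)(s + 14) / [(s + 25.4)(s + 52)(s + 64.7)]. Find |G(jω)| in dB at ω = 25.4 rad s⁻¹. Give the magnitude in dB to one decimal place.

-11.2 dB

|j25.4 + 5.1| = √(25.4² + 5.1²) = 25.91
|j25.4 + 14| = √(25.4² + 14²) = 29
|j25.4 + 25.4| = √(25.4² + 25.4²) = 35.92
|j25.4 + 52| = √(25.4² + 52²) = 57.87
|j25.4 + 64.7| = √(25.4² + 64.7²) = 69.51
|G(j25.4)| = 53 × 25.91 × 29 / (35.92 × 57.87 × 69.51) = 0.2756
20 log₁₀(0.2756) = -11.19 dB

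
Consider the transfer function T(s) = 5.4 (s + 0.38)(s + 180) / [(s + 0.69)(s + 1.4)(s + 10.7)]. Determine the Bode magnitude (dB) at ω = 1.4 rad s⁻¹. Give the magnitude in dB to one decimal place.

|j1.4 + 0.38| = √(1.4² + 0.38²) = 1.451
|j1.4 + 180| = √(1.4² + 180²) = 180
|j1.4 + 0.69| = √(1.4² + 0.69²) = 1.561
|j1.4 + 1.4| = √(1.4² + 1.4²) = 1.98
|j1.4 + 10.7| = √(1.4² + 10.7²) = 10.79
|T(j1.4)| = 5.4 × 1.451 × 180 / (1.561 × 1.98 × 10.79) = 42.285
20 log₁₀(42.285) = 32.52 dB

32.5 dB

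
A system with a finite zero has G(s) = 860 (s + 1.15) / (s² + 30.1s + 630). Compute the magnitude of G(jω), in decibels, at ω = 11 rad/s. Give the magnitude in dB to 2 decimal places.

23.90 dB

|j11 + 1.15| = √(11² + 1.15²) = 11.06
|(j11)² + 30.1(j11) + 630| = |509 + j331.1| = 607.2
|G(j11)| = 860 × 11.06 / 607.2 = 15.664
20 log₁₀(15.664) = 23.898 dB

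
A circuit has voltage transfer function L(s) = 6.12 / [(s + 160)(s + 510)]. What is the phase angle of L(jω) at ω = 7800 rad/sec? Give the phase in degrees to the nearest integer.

∠(j7800 + 160) = arctan(7800/160) = 88.82°
∠(j7800 + 510) = arctan(7800/510) = 86.26°
∠L(j7800) = − (88.82° + 86.26°) = -175.08°

-175°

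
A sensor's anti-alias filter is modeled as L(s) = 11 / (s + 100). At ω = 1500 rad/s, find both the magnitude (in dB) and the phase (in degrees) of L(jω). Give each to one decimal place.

|L| = -42.7 dB, ∠L = -86.2°

|j1500 + 100| = √(1500² + 100²) = 1503
|L(j1500)| = 11 / 1503 = 0.0073171
20 log₁₀(0.0073171) = -42.71 dB
∠(j1500 + 100) = arctan(1500/100) = 86.19°
∠L(j1500) = −86.19° = -86.19°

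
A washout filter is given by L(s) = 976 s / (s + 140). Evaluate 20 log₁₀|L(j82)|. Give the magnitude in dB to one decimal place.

53.9 dB

|j82| = 82
|j82 + 140| = √(82² + 140²) = 162.2
|L(j82)| = 976 × 82 / 162.2 = 493.27
20 log₁₀(493.27) = 53.86 dB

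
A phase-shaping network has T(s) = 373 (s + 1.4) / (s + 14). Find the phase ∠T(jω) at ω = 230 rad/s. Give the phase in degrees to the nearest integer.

3 deg

∠(j230 + 1.4) = arctan(230/1.4) = 89.65°
∠(j230 + 14) = arctan(230/14) = 86.52°
∠T(j230) = 89.65° − 86.52° = 3.13°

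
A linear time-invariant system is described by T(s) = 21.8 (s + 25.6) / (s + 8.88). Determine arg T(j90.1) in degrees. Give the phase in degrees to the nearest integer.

-10°

∠(j90.1 + 25.6) = arctan(90.1/25.6) = 74.14°
∠(j90.1 + 8.88) = arctan(90.1/8.88) = 84.37°
∠T(j90.1) = 74.14° − 84.37° = -10.23°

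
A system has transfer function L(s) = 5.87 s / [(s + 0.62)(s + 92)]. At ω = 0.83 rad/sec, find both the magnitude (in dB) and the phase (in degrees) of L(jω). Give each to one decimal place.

|j0.83| = 0.83
|j0.83 + 0.62| = √(0.83² + 0.62²) = 1.036
|j0.83 + 92| = √(0.83² + 92²) = 92
|L(j0.83)| = 5.87 × 0.83 / (1.036 × 92) = 0.051115
20 log₁₀(0.051115) = -25.83 dB
∠(j0.83) = 90.00°
∠(j0.83 + 0.62) = arctan(0.83/0.62) = 53.24°
∠(j0.83 + 92) = arctan(0.83/92) = 0.52°
∠L(j0.83) = 90.00° − (53.24° + 0.52°) = 36.24°

|L| = -25.8 dB, ∠L = 36.2°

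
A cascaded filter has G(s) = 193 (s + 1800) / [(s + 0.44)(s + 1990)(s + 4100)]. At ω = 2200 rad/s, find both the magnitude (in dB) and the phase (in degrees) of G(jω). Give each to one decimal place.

|j2200 + 1800| = √(2200² + 1800²) = 2843
|j2200 + 0.44| = √(2200² + 0.44²) = 2200
|j2200 + 1990| = √(2200² + 1990²) = 2966
|j2200 + 4100| = √(2200² + 4100²) = 4653
|G(j2200)| = 193 × 2843 / (2200 × 2966 × 4653) = 1.8066e-05
20 log₁₀(1.8066e-05) = -94.86 dB
∠(j2200 + 1800) = arctan(2200/1800) = 50.71°
∠(j2200 + 0.44) = arctan(2200/0.44) = 89.99°
∠(j2200 + 1990) = arctan(2200/1990) = 47.87°
∠(j2200 + 4100) = arctan(2200/4100) = 28.22°
∠G(j2200) = 50.71° − (89.99° + 47.87° + 28.22°) = -115.36°

|G| = -94.9 dB, ∠G = -115.4°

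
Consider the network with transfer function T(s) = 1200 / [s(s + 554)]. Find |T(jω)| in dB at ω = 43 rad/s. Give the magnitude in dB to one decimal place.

-26.0 dB

|j43 + 554| = √(43² + 554²) = 555.7
|j43| = 43
|T(j43)| = 1200 / (555.7 × 43) = 0.050223
20 log₁₀(0.050223) = -25.98 dB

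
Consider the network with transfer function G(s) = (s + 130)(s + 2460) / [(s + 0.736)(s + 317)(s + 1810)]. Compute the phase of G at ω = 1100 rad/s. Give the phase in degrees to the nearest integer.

∠(j1100 + 130) = arctan(1100/130) = 83.26°
∠(j1100 + 2460) = arctan(1100/2460) = 24.09°
∠(j1100 + 0.736) = arctan(1100/0.736) = 89.96°
∠(j1100 + 317) = arctan(1100/317) = 73.92°
∠(j1100 + 1810) = arctan(1100/1810) = 31.29°
∠G(j1100) = 83.26° + 24.09° − (89.96° + 73.92° + 31.29°) = -87.82°

-88 deg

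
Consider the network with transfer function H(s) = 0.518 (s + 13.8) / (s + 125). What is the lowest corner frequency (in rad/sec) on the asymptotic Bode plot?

13.8 rad/sec

Break frequencies occur at each pole and zero magnitude: 13.8 rad/sec, 125 rad/sec.
The lowest is 13.8 rad/sec.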